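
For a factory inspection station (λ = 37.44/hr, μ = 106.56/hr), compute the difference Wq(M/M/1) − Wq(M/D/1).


ρ = 37.44/106.56 = 0.3514
Wq(M/M/1) = ρ/(μ−λ) = 0.3514/69.12 = 0.005083 hr
Wq(M/D/1) = ρ/(2(μ−λ)) = 0.002542 hr
Savings = 0.005083 − 0.002542 = 0.002542 hr

Final: 0.002542 hr


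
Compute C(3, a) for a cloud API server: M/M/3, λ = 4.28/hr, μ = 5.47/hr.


a = λ/μ = 0.7824; ρ = a/3 = 0.2608
P₀ = 0.455254 (from M/M/c formula)
C(c,a) = [a^c/(c!(1−ρ))]·P₀ = [0.47904/(6·0.7392)]·0.455254
= 0.10801·0.455254 = 0.049172

Final: 0.049172


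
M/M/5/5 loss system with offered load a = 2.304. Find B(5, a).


B(c,a) = (a^c/c!) / Σ_{k=0}^{c} a^k/k!
a^5/5! = 0.541042
Σ terms (k=0..5): 1.00000 + 2.30400 + 2.65421 + 2.03843 + 1.17414 + 0.54104 = 9.711819
B = 0.541042/9.711819 = 0.055710

Final: 0.055710


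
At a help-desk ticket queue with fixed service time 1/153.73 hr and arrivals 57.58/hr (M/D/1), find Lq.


ρ = 57.58/153.73 = 0.3746
M/D/1: Lq = ρ²/(2(1−ρ)) = 0.1403/(2·0.6254) = 0.11215

Final: 0.11215


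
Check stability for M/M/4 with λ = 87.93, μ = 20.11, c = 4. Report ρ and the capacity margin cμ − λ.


Total capacity cμ = 4·20.11 = 80.44/hr
ρ = λ/(cμ) = 87.93/80.44 = 1.0931
Stable ⇔ ρ < 1: NO
Spare capacity = cμ − λ = 80.44 − 87.93 = -7.49/hr

Final: ρ = 1.0931; unstable; margin = -7.49/hr


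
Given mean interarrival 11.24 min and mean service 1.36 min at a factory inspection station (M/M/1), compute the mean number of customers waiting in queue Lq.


λ = 60/11.24 = 5.3381 /hr
μ = 60/1.36 = 44.1176 /hr
ρ = λ/μ = 5.3381/44.1176 = 0.1210
Lq = ρ²/(1−ρ) = 0.01464/0.8790 = 0.01666

Final: 0.01666


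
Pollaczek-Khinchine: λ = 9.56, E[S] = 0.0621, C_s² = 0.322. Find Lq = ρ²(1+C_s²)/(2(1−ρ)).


ρ = λ·E[S] = 9.56·0.0621 = 0.5937
Lq = ρ²(1+C_s²)/(2(1−ρ)) = 0.3525·(1+0.322)/(2·0.4063)
= 0.3525·1.3220/0.8126 = 0.57336

Final: 0.57336


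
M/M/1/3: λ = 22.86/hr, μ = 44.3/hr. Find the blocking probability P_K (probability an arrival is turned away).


ρ = λ/μ = 22.86/44.3 = 0.5160
P_K = (1−ρ)ρ^K/(1−ρ^(K+1)) = (0.4840·0.137410)/(1 − 0.070907)
= 0.066503/0.929093 = 0.071578

Final: 0.071578


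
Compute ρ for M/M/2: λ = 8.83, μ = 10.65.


ρ = λ/(cμ) = 8.83/(2·10.65) = 8.83/21.30 = 0.4146

Final: 0.4146


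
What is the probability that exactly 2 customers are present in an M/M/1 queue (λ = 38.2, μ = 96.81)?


ρ = 38.2/96.81 = 0.3946
P_n = (1−ρ)·ρ^n = (1 − 0.3946)·0.3946^2 = 0.6054·0.155699 = 0.094262

Final: 0.094262


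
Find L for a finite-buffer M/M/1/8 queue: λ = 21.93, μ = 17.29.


ρ = 21.93/17.29 = 1.2684
L = ρ[1 − (K+1)ρ^K + Kρ^(K+1)] / [(1−ρ)(1−ρ^(K+1))]
Numerator: 1.2684·(1 − 9·6.698061 + 8·8.495574) = 11.011986
Denominator: (-0.2684)·(-7.495574) = 2.011536
L = 11.011986/2.011536 = 5.4744

Final: 5.4744


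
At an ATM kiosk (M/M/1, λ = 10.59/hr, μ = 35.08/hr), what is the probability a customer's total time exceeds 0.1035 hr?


W ~ Exponential(μ−λ) for M/M/1.
μ − λ = 35.08 − 10.59 = 24.4900
P(W > t) = e^{−(μ−λ)t} = e^{−2.5347} = 0.079284

Final: 0.079284


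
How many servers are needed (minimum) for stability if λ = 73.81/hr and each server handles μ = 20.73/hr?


Stability requires cμ > λ ⇔ c > λ/μ.
λ/μ = 73.81/20.73 = 3.5605
Minimum integer c = ⌊3.5605⌋ + 1 = 4
Check: 4·20.73 = 82.92 > 73.81, while 3·20.73 = 62.19 ≤ 73.81

Final: 4 servers


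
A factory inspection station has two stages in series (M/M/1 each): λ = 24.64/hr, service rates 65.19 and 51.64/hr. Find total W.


Each node sees arrival rate λ = 24.64/hr (tandem ⇒ throughput preserved).
W₁ = 1/(μ₁−λ) = 1/(65.19−24.64) = 0.02466 hr
W₂ = 1/(μ₂−λ) = 1/(51.64−24.64) = 0.03704 hr
W_total = W₁ + W₂ = 0.02466 + 0.03704 = 0.06170 hr

Final: 0.06170 hr


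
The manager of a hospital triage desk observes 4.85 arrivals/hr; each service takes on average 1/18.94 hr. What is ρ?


ρ = λ/μ = 4.85/18.94 = 0.2561

Final: 0.2561


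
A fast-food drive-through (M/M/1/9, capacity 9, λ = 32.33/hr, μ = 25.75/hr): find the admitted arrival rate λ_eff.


ρ = 1.2555; P_K = (1−ρ)ρ^9/(1−ρ^10) = 0.226829
λ_eff = λ(1 − P_K) = 32.33·(1 − 0.226829) = 32.33·0.773171 = 24.9966 /hr

Final: 24.9966 /hr


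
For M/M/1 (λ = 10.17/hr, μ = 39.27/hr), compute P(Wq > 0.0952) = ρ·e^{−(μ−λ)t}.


ρ = 10.17/39.27 = 0.2590
P(Wq > t) = ρ·e^{−(μ−λ)t} = 0.2590·e^{−2.7703}
= 0.2590·0.062642 = 0.016223

Final: 0.016223


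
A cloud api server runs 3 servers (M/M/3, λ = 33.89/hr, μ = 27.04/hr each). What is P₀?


a = λ/μ = 33.89/27.04 = 1.2533; ρ = a/c = 0.4178
Σ_{k=0}^{2} a^k/k! (terms k=0..2) = 1.00000 + 1.25333 + 0.78542 = 3.03874
Tail: a^3/(3!(1−ρ)) = 1.96877/(6·0.5822) = 0.56358
P₀ = 1/(3.03874 + 0.56358) = 1/3.60232 = 0.277599

Final: 0.277599


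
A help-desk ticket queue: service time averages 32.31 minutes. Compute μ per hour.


μ = 1/(service time) in consistent units.
1 hour = 60 min, so μ = 60/32.31 = 1.8570 per hour

Final: 1.8570 /hr


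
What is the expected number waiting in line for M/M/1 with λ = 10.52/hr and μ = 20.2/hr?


ρ = 10.52/20.2 = 0.5208
Lq = ρ²/(1−ρ) = 0.2712/0.4792 = 0.5660

Final: 0.5660


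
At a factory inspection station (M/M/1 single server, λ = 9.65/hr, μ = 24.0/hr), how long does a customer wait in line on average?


ρ = 9.65/24.0 = 0.4021
Wq = ρ/(μ−λ) = 0.4021/(24.0 − 9.65) = 0.4021/14.35 = 0.02802 hr

Final: 0.02802 hr


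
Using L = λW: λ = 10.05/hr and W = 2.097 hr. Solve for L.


L = λW = 10.05·2.097 = 21.0749

Final: 21.0749


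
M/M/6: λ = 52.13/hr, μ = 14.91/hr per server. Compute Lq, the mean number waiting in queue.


a = λ/μ = 3.4963; ρ = a/6 = 0.5827
P₀ = 0.029077
Lq = P₀·a^c·ρ / (c!·(1−ρ)²) = 0.029077·1826.67165·0.5827/(720·0.17412)
= 0.24687

Final: 0.24687


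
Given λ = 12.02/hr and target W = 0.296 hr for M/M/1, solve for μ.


W = 1/(μ−λ) ⇒ μ − λ = 1/W = 1/0.296 = 3.3784
μ = λ + 1/W = 12.02 + 3.3784 = 15.3984 per hr

Final: 15.3984 /hr


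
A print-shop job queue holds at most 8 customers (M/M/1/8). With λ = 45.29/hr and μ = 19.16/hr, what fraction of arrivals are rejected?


ρ = λ/μ = 45.29/19.16 = 2.3638
P_K = (1−ρ)ρ^K/(1−ρ^(K+1)) = (-1.3638·974.663107)/(1 − 2303.887898)
= -1329.224791/-2302.887898 = 0.577199

Final: 0.577199


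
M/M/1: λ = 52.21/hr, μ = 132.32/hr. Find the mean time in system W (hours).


W = 1/(μ−λ) = 1/(132.32 − 52.21) = 1/80.11 = 0.01248 hr

Final: 0.01248 hr


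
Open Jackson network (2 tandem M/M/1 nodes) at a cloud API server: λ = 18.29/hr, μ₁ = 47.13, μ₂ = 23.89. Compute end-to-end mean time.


Each node sees arrival rate λ = 18.29/hr (tandem ⇒ throughput preserved).
W₁ = 1/(μ₁−λ) = 1/(47.13−18.29) = 0.03467 hr
W₂ = 1/(μ₂−λ) = 1/(23.89−18.29) = 0.17857 hr
W_total = W₁ + W₂ = 0.03467 + 0.17857 = 0.21325 hr

Final: 0.21325 hr


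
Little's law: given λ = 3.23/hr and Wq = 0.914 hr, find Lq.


Lq = λWq = 3.23·0.914 = 2.9522

Final: 2.9522


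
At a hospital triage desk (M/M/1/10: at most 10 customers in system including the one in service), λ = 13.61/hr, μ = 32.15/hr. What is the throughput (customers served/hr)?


ρ = 0.4233; P_K = (1−ρ)ρ^10/(1−ρ^11) = 0.0001066
λ_eff = λ(1 − P_K) = 13.61·(1 − 0.0001066) = 13.61·0.999893 = 13.6085 /hr

Final: 13.6085 /hr


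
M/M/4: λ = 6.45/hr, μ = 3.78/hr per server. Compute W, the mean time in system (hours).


a = 1.7063; ρ = 0.4266; P₀ = 0.178373
Lq = P₀·a^c·ρ/(c!(1−ρ)²) = 0.08175
Wq = Lq/λ = 0.08175/6.45 = 0.01267 hr
W = Wq + 1/μ = 0.01267 + 0.26455 = 0.27722 hr

Final: 0.27722 hr


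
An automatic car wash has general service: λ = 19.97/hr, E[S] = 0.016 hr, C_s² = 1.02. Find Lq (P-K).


ρ = λ·E[S] = 19.97·0.016 = 0.3195
Lq = ρ²(1+C_s²)/(2(1−ρ)) = 0.1021·(1+1.02)/(2·0.6805)
= 0.1021·2.0200/1.3610 = 0.15153

Final: 0.15153


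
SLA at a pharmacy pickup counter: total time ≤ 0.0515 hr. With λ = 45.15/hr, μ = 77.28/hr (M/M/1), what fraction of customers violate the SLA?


W ~ Exponential(μ−λ) for M/M/1.
μ − λ = 77.28 − 45.15 = 32.1300
P(W > t) = e^{−(μ−λ)t} = e^{−1.6547} = 0.191150

Final: 0.191150


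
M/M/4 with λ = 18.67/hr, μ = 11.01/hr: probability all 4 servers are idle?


a = λ/μ = 18.67/11.01 = 1.6957; ρ = a/c = 0.4239
Σ_{k=0}^{3} a^k/k! (terms k=0..3) = 1.00000 + 1.69573 + 1.43775 + 0.81268 = 4.94616
Tail: a^4/(4!(1−ρ)) = 8.26852/(24·0.5761) = 0.59806
P₀ = 1/(4.94616 + 0.59806) = 1/5.54422 = 0.180368

Final: 0.180368


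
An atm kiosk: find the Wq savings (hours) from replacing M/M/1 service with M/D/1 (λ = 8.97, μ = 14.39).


ρ = 8.97/14.39 = 0.6233
Wq(M/M/1) = ρ/(μ−λ) = 0.6233/5.42 = 0.11501 hr
Wq(M/D/1) = ρ/(2(μ−λ)) = 0.05750 hr
Savings = 0.11501 − 0.05750 = 0.05750 hr

Final: 0.05750 hr


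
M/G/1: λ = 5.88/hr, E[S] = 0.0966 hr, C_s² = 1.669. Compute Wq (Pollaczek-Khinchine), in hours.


ρ = λ·E[S] = 5.88·0.0966 = 0.5680
E[S²] = E[S]²(1+C_s²) = 0.0966²·(1+1.669) = 0.024906
Wq = λ·E[S²]/(2(1−ρ)) = 5.88·0.024906/(2·0.4320) = 0.16950 hr

Final: 0.16950 hr


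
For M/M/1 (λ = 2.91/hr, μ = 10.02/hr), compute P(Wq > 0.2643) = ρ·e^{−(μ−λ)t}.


ρ = 2.91/10.02 = 0.2904
P(Wq > t) = ρ·e^{−(μ−λ)t} = 0.2904·e^{−1.8792}
= 0.2904·0.152716 = 0.044352

Final: 0.044352


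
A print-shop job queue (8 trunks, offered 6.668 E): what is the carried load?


B(8,6.668) = 0.159728 (Erlang-B)
Carried load = a(1 − B) = 6.668·(1 − 0.159728) = 6.668·0.840272 = 5.6029 E

Final: 5.6029 Erlangs


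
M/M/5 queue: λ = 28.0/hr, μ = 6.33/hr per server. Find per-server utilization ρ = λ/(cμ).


ρ = λ/(cμ) = 28.0/(5·6.33) = 28.0/31.65 = 0.8847

Final: 0.8847


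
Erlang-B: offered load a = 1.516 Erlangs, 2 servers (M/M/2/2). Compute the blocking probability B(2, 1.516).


B(c,a) = (a^c/c!) / Σ_{k=0}^{c} a^k/k!
a^2/2! = 1.149128
Σ terms (k=0..2): 1.00000 + 1.51600 + 1.14913 = 3.665128
B = 1.149128/3.665128 = 0.313530

Final: 0.313530


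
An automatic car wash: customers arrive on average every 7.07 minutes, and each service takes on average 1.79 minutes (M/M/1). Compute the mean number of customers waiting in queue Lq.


λ = 60/7.07 = 8.4866 /hr
μ = 60/1.79 = 33.5196 /hr
ρ = λ/μ = 8.4866/33.5196 = 0.2532
Lq = ρ²/(1−ρ) = 0.06410/0.7468 = 0.08583

Final: 0.08583


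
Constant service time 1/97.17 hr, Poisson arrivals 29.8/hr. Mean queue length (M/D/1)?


ρ = 29.8/97.17 = 0.3067
M/D/1: Lq = ρ²/(2(1−ρ)) = 0.09405/(2·0.6933) = 0.06783

Final: 0.06783


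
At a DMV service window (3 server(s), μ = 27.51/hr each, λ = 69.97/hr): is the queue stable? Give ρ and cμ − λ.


Total capacity cμ = 3·27.51 = 82.53/hr
ρ = λ/(cμ) = 69.97/82.53 = 0.8478
Stable ⇔ ρ < 1: YES
Spare capacity = cμ − λ = 82.53 − 69.97 = 12.56/hr

Final: ρ = 0.8478; stable; margin = 12.56/hr


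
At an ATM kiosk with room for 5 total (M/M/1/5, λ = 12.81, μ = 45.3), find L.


ρ = 12.81/45.3 = 0.2828
L = ρ[1 − (K+1)ρ^K + Kρ^(K+1)] / [(1−ρ)(1−ρ^(K+1))]
Numerator: 0.2828·(1 − 6·0.001808 + 5·0.0005113) = 0.280436
Denominator: (0.7172)·(0.999489) = 0.716852
L = 0.280436/0.716852 = 0.3912

Final: 0.3912


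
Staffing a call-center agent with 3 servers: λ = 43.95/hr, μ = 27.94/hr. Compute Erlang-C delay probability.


a = λ/μ = 1.5730; ρ = a/3 = 0.5243
P₀ = 0.193274 (from M/M/c formula)
C(c,a) = [a^c/(c!(1−ρ))]·P₀ = [3.89222/(6·0.4757)]·0.193274
= 1.36379·0.193274 = 0.263586

Final: 0.263586


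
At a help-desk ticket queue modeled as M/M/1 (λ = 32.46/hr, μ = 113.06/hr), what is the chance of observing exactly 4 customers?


ρ = 32.46/113.06 = 0.2871
P_n = (1−ρ)·ρ^n = (1 − 0.2871)·0.2871^4 = 0.7129·0.006795 = 0.004844

Final: 0.004844


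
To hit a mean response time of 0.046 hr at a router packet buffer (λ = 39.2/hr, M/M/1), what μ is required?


W = 1/(μ−λ) ⇒ μ − λ = 1/W = 1/0.046 = 21.7391
μ = λ + 1/W = 39.2 + 21.7391 = 60.9391 per hr

Final: 60.9391 /hr


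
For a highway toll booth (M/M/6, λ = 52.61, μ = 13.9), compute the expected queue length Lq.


a = λ/μ = 3.7849; ρ = a/6 = 0.6308
P₀ = 0.021246
Lq = P₀·a^c·ρ / (c!·(1−ρ)²) = 0.021246·2939.82182·0.6308/(720·0.13630)
= 0.40150

Final: 0.40150


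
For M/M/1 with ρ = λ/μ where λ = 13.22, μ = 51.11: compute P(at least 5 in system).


ρ = 13.22/51.11 = 0.2587
P(N ≥ n) = ρ^n = 0.2587^5 = 0.001158

Final: 0.001158


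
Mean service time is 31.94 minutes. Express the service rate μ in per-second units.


μ = 1/(service time) in consistent units.
1 second = 0.0166667 min, so μ = 0.0166667/31.94 = 0.0005218 per second

Final: 0.0005218 /sec


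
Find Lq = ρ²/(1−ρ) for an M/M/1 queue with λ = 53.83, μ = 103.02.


ρ = 53.83/103.02 = 0.5225
Lq = ρ²/(1−ρ) = 0.2730/0.4775 = 0.5718

Final: 0.5718


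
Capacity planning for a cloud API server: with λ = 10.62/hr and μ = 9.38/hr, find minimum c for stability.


Stability requires cμ > λ ⇔ c > λ/μ.
λ/μ = 10.62/9.38 = 1.1322
Minimum integer c = ⌊1.1322⌋ + 1 = 2
Check: 2·9.38 = 18.76 > 10.62, while 1·9.38 = 9.38 ≤ 10.62

Final: 2 servers


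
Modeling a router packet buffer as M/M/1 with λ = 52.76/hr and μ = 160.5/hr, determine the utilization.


ρ = λ/μ = 52.76/160.5 = 0.3287

Final: 0.3287


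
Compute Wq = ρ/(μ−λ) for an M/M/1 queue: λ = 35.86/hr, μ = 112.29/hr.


ρ = 35.86/112.29 = 0.3194
Wq = ρ/(μ−λ) = 0.3194/(112.29 − 35.86) = 0.3194/76.43 = 0.004178 hr

Final: 0.004178 hr


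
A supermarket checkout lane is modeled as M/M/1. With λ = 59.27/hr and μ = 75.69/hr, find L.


ρ = λ/μ = 59.27/75.69 = 0.7831
L = ρ/(1−ρ) = 0.7831/(1 − 0.7831) = 0.7831/0.2169 = 3.6096

Final: 3.6096


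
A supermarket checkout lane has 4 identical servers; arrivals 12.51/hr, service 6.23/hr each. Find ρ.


ρ = λ/(cμ) = 12.51/(4·6.23) = 12.51/24.92 = 0.5020

Final: 0.5020


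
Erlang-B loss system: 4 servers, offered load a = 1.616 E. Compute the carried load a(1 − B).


B(4,1.616) = 0.057882 (Erlang-B)
Carried load = a(1 − B) = 1.616·(1 − 0.057882) = 1.616·0.942118 = 1.5225 E

Final: 1.5225 Erlangs


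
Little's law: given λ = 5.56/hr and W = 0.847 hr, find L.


L = λW = 5.56·0.847 = 4.7093

Final: 4.7093


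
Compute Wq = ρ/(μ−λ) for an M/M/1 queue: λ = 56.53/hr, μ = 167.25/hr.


ρ = 56.53/167.25 = 0.3380
Wq = ρ/(μ−λ) = 0.3380/(167.25 − 56.53) = 0.3380/110.72 = 0.003053 hr

Final: 0.003053 hr


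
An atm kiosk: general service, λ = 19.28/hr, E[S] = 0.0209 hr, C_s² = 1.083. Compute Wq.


ρ = λ·E[S] = 19.28·0.0209 = 0.4030
E[S²] = E[S]²(1+C_s²) = 0.0209²·(1+1.083) = 0.0009099
Wq = λ·E[S²]/(2(1−ρ)) = 19.28·0.0009099/(2·0.5970) = 0.01469 hr

Final: 0.01469 hr


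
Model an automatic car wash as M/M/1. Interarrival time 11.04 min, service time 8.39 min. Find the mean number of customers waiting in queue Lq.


λ = 60/11.04 = 5.4348 /hr
μ = 60/8.39 = 7.1514 /hr
ρ = λ/μ = 5.4348/7.1514 = 0.7600
Lq = ρ²/(1−ρ) = 0.5775/0.2400 = 2.4061

Final: 2.4061


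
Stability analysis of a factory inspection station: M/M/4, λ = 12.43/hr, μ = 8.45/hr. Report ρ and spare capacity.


Total capacity cμ = 4·8.45 = 33.80/hr
ρ = λ/(cμ) = 12.43/33.80 = 0.3678
Stable ⇔ ρ < 1: YES
Spare capacity = cμ − λ = 33.80 − 12.43 = 21.37/hr

Final: ρ = 0.3678; stable; margin = 21.37/hr


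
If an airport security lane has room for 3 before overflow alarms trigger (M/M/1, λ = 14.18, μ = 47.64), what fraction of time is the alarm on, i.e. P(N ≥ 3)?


ρ = 14.18/47.64 = 0.2976
P(N ≥ n) = ρ^n = 0.2976^3 = 0.026370

Final: 0.026370


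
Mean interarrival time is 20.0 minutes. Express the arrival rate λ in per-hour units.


λ = 1/(interarrival time) in consistent units.
1 hour = 60 min, so λ = 60/20.0 = 3.0000 per hour

Final: 3.0000 /hr


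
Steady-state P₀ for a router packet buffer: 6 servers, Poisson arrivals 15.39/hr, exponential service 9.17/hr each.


a = λ/μ = 15.39/9.17 = 1.6783; ρ = a/c = 0.2797
Σ_{k=0}^{5} a^k/k! (terms k=0..5) = 1.00000 + 1.67830 + 1.40834 + 0.78787 + 0.33057 + 0.11096 = 5.31605
Tail: a^6/(6!(1−ρ)) = 22.34682/(720·0.7203) = 0.04309
P₀ = 1/(5.31605 + 0.04309) = 1/5.35914 = 0.186597

Final: 0.186597


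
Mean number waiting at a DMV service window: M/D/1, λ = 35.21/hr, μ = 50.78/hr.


ρ = 35.21/50.78 = 0.6934
M/D/1: Lq = ρ²/(2(1−ρ)) = 0.4808/(2·0.3066) = 0.78401

Final: 0.78401


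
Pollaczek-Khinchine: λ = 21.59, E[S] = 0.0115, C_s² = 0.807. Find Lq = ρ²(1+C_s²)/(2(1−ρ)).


ρ = λ·E[S] = 21.59·0.0115 = 0.2483
Lq = ρ²(1+C_s²)/(2(1−ρ)) = 0.06165·(1+0.807)/(2·0.7517)
= 0.06165·1.8070/1.5034 = 0.07409

Final: 0.07409


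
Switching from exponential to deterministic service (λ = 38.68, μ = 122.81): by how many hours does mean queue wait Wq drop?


ρ = 38.68/122.81 = 0.3150
Wq(M/M/1) = ρ/(μ−λ) = 0.3150/84.13 = 0.003744 hr
Wq(M/D/1) = ρ/(2(μ−λ)) = 0.001872 hr
Savings = 0.003744 − 0.001872 = 0.001872 hr

Final: 0.001872 hr


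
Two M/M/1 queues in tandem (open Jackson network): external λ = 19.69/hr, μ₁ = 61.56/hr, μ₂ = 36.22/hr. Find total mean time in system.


Each node sees arrival rate λ = 19.69/hr (tandem ⇒ throughput preserved).
W₁ = 1/(μ₁−λ) = 1/(61.56−19.69) = 0.02388 hr
W₂ = 1/(μ₂−λ) = 1/(36.22−19.69) = 0.06050 hr
W_total = W₁ + W₂ = 0.02388 + 0.06050 = 0.08438 hr

Final: 0.08438 hr


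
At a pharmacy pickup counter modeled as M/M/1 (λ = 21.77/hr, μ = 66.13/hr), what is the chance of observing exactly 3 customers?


ρ = 21.77/66.13 = 0.3292
P_n = (1−ρ)·ρ^n = (1 − 0.3292)·0.3292^3 = 0.6708·0.035676 = 0.023932

Final: 0.023932


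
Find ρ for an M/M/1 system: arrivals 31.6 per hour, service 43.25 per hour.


ρ = λ/μ = 31.6/43.25 = 0.7306

Final: 0.7306


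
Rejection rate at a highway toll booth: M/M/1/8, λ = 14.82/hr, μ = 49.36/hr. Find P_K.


ρ = λ/μ = 14.82/49.36 = 0.3002
P_K = (1−ρ)ρ^K/(1−ρ^(K+1)) = (0.6998·0.00006604)/(1 − 0.00001983)
= 0.00004621/0.999980 = 0.00004621

Final: 0.00004621


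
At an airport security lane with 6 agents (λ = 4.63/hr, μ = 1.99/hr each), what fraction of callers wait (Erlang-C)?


a = λ/μ = 2.3266; ρ = a/6 = 0.3878
P₀ = 0.097264 (from M/M/c formula)
C(c,a) = [a^c/(c!(1−ρ))]·P₀ = [158.62349/(720·0.6122)]·0.097264
= 0.35985·0.097264 = 0.035000

Final: 0.035000


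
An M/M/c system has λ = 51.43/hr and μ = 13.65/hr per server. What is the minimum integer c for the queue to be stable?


Stability requires cμ > λ ⇔ c > λ/μ.
λ/μ = 51.43/13.65 = 3.7678
Minimum integer c = ⌊3.7678⌋ + 1 = 4
Check: 4·13.65 = 54.60 > 51.43, while 3·13.65 = 40.95 ≤ 51.43

Final: 4 servers


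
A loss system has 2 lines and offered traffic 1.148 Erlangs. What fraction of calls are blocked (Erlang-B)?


B(c,a) = (a^c/c!) / Σ_{k=0}^{c} a^k/k!
a^2/2! = 0.658952
Σ terms (k=0..2): 1.00000 + 1.14800 + 0.65895 = 2.806952
B = 0.658952/2.806952 = 0.234757

Final: 0.234757


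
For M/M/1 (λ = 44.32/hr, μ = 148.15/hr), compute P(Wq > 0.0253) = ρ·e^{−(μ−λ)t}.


ρ = 44.32/148.15 = 0.2992
P(Wq > t) = ρ·e^{−(μ−λ)t} = 0.2992·e^{−2.6269}
= 0.2992·0.072302 = 0.021630

Final: 0.021630


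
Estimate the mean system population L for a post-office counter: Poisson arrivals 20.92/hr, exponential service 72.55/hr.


ρ = λ/μ = 20.92/72.55 = 0.2884
L = ρ/(1−ρ) = 0.2884/(1 − 0.2884) = 0.2884/0.7116 = 0.4052

Final: 0.4052


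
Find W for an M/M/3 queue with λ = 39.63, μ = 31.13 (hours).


a = 1.2730; ρ = 0.4243; P₀ = 0.271686
Lq = P₀·a^c·ρ/(c!(1−ρ)²) = 0.11963
Wq = Lq/λ = 0.11963/39.63 = 0.003019 hr
W = Wq + 1/μ = 0.003019 + 0.03212 = 0.03514 hr

Final: 0.03514 hr


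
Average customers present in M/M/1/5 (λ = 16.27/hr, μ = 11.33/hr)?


ρ = 16.27/11.33 = 1.4360
L = ρ[1 − (K+1)ρ^K + Kρ^(K+1)] / [(1−ρ)(1−ρ^(K+1))]
Numerator: 1.4360·(1 − 6·6.106442 + 5·8.768915) = 11.783795
Denominator: (-0.4360)·(-7.768915) = 3.387329
L = 11.783795/3.387329 = 3.4788

Final: 3.4788


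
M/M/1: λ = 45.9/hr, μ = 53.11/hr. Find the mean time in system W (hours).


W = 1/(μ−λ) = 1/(53.11 − 45.9) = 1/7.21 = 0.1387 hr

Final: 0.1387 hr


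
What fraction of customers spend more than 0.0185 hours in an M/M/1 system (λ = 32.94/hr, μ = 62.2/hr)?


W ~ Exponential(μ−λ) for M/M/1.
μ − λ = 62.2 − 32.94 = 29.2600
P(W > t) = e^{−(μ−λ)t} = e^{−0.5413} = 0.581985

Final: 0.581985


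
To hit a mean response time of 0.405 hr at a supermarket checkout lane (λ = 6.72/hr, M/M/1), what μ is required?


W = 1/(μ−λ) ⇒ μ − λ = 1/W = 1/0.405 = 2.4691
μ = λ + 1/W = 6.72 + 2.4691 = 9.1891 per hr

Final: 9.1891 /hr


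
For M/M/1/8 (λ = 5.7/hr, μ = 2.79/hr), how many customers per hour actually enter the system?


ρ = 2.0430; P_K = (1−ρ)ρ^8/(1−ρ^9) = 0.511351
λ_eff = λ(1 − P_K) = 5.7·(1 − 0.511351) = 5.7·0.488649 = 2.7853 /hr

Final: 2.7853 /hr


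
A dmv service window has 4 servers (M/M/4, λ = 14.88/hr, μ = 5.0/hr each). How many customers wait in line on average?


a = λ/μ = 2.9760; ρ = a/4 = 0.7440
P₀ = 0.039118
Lq = P₀·a^c·ρ / (c!·(1−ρ)²) = 0.039118·78.43894·0.7440/(24·0.06554)
= 1.45140

Final: 1.45140


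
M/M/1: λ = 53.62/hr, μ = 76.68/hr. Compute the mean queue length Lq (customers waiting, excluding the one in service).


ρ = 53.62/76.68 = 0.6993
Lq = ρ²/(1−ρ) = 0.4890/0.3007 = 1.6260

Final: 1.6260


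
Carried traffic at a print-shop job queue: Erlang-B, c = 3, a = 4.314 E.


B(3,4.314) = 0.477888 (Erlang-B)
Carried load = a(1 − B) = 4.314·(1 − 0.477888) = 4.314·0.522112 = 2.2524 E

Final: 2.2524 Erlangs


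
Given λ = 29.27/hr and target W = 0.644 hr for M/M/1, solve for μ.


W = 1/(μ−λ) ⇒ μ − λ = 1/W = 1/0.644 = 1.5528
μ = λ + 1/W = 29.27 + 1.5528 = 30.8228 per hr

Final: 30.8228 /hr


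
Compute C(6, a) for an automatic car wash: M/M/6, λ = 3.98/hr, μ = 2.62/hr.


a = λ/μ = 1.5191; ρ = a/6 = 0.2532
P₀ = 0.218853 (from M/M/c formula)
C(c,a) = [a^c/(c!(1−ρ))]·P₀ = [12.28827/(720·0.7468)]·0.218853
= 0.02285·0.218853 = 0.005001

Final: 0.005001


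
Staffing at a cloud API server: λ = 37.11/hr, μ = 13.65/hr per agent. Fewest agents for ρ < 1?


Stability requires cμ > λ ⇔ c > λ/μ.
λ/μ = 37.11/13.65 = 2.7187
Minimum integer c = ⌊2.7187⌋ + 1 = 3
Check: 3·13.65 = 40.95 > 37.11, while 2·13.65 = 27.30 ≤ 37.11

Final: 3 servers


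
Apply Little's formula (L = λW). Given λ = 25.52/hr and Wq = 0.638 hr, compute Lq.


Lq = λWq = 25.52·0.638 = 16.2818

Final: 16.2818


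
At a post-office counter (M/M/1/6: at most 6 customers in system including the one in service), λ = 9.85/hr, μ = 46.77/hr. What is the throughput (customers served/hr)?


ρ = 0.2106; P_K = (1−ρ)ρ^6/(1−ρ^7) = 0.00006888
λ_eff = λ(1 − P_K) = 9.85·(1 − 0.00006888) = 9.85·0.999931 = 9.8493 /hr

Final: 9.8493 /hr


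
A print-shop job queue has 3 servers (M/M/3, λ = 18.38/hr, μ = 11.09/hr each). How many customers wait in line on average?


a = λ/μ = 1.6573; ρ = a/3 = 0.5524
P₀ = 0.174640
Lq = P₀·a^c·ρ / (c!·(1−ρ)²) = 0.174640·4.55242·0.5524/(6·0.20030)
= 0.36546

Final: 0.36546


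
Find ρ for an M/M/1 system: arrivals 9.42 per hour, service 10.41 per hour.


ρ = λ/μ = 9.42/10.41 = 0.9049

Final: 0.9049


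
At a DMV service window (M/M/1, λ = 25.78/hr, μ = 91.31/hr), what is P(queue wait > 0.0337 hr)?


ρ = 25.78/91.31 = 0.2823
P(Wq > t) = ρ·e^{−(μ−λ)t} = 0.2823·e^{−2.2084}
= 0.2823·0.109881 = 0.031023

Final: 0.031023


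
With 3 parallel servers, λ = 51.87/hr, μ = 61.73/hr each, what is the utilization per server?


ρ = λ/(cμ) = 51.87/(3·61.73) = 51.87/185.19 = 0.2801

Final: 0.2801


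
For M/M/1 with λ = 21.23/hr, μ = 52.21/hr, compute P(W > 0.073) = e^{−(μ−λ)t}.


W ~ Exponential(μ−λ) for M/M/1.
μ − λ = 52.21 − 21.23 = 30.9800
P(W > t) = e^{−(μ−λ)t} = e^{−2.2615} = 0.104190

Final: 0.104190


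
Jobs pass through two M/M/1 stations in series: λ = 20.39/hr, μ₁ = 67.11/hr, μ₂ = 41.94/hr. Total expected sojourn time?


Each node sees arrival rate λ = 20.39/hr (tandem ⇒ throughput preserved).
W₁ = 1/(μ₁−λ) = 1/(67.11−20.39) = 0.02140 hr
W₂ = 1/(μ₂−λ) = 1/(41.94−20.39) = 0.04640 hr
W_total = W₁ + W₂ = 0.02140 + 0.04640 = 0.06781 hr

Final: 0.06781 hr


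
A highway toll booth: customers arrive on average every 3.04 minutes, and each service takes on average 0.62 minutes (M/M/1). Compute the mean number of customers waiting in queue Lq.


λ = 60/3.04 = 19.7368 /hr
μ = 60/0.62 = 96.7742 /hr
ρ = λ/μ = 19.7368/96.7742 = 0.2039
Lq = ρ²/(1−ρ) = 0.04159/0.7961 = 0.05225

Final: 0.05225


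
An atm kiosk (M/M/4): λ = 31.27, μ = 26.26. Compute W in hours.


a = 1.1908; ρ = 0.2977; P₀ = 0.302987
Lq = P₀·a^c·ρ/(c!(1−ρ)²) = 0.01532
Wq = Lq/λ = 0.01532/31.27 = 0.0004899 hr
W = Wq + 1/μ = 0.0004899 + 0.03808 = 0.03857 hr

Final: 0.03857 hr


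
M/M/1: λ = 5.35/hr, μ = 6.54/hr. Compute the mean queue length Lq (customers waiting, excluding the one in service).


ρ = 5.35/6.54 = 0.8180
Lq = ρ²/(1−ρ) = 0.6692/0.1820 = 3.6778

Final: 3.6778


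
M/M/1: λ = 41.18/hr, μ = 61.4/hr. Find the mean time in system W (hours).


W = 1/(μ−λ) = 1/(61.4 − 41.18) = 1/20.22 = 0.04946 hr

Final: 0.04946 hr


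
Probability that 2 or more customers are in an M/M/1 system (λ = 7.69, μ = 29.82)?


ρ = 7.69/29.82 = 0.2579
P(N ≥ n) = ρ^n = 0.2579^2 = 0.066502

Final: 0.066502


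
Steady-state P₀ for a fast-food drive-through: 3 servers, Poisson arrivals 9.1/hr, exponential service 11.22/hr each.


a = λ/μ = 9.1/11.22 = 0.8111; ρ = a/c = 0.2704
Σ_{k=0}^{2} a^k/k! (terms k=0..2) = 1.00000 + 0.81105 + 0.32890 = 2.13995
Tail: a^3/(3!(1−ρ)) = 0.53351/(6·0.7296) = 0.12187
P₀ = 1/(2.13995 + 0.12187) = 1/2.26182 = 0.442122

Final: 0.442122


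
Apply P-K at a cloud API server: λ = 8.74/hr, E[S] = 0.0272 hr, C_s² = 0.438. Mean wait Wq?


ρ = λ·E[S] = 8.74·0.0272 = 0.2377
E[S²] = E[S]²(1+C_s²) = 0.0272²·(1+0.438) = 0.001064
Wq = λ·E[S²]/(2(1−ρ)) = 8.74·0.001064/(2·0.7623) = 0.006099 hr

Final: 0.006099 hr


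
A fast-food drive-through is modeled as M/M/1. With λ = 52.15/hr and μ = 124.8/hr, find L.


ρ = λ/μ = 52.15/124.8 = 0.4179
L = ρ/(1−ρ) = 0.4179/(1 − 0.4179) = 0.4179/0.5821 = 0.7178

Final: 0.7178


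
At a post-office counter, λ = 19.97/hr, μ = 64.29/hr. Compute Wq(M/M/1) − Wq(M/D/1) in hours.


ρ = 19.97/64.29 = 0.3106
Wq(M/M/1) = ρ/(μ−λ) = 0.3106/44.32 = 0.007009 hr
Wq(M/D/1) = ρ/(2(μ−λ)) = 0.003504 hr
Savings = 0.007009 − 0.003504 = 0.003504 hr

Final: 0.003504 hr


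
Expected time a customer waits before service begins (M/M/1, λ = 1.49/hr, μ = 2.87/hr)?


ρ = 1.49/2.87 = 0.5192
Wq = ρ/(μ−λ) = 0.5192/(2.87 − 1.49) = 0.5192/1.38 = 0.3762 hr

Final: 0.3762 hr


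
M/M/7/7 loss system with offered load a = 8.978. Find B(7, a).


B(c,a) = (a^c/c!) / Σ_{k=0}^{c} a^k/k!
a^7/7! = 932.881909
Σ terms (k=0..7): 1.00000 + 8.97800 + 40.30224 + 120.61118 + 270.71179 + 486.09008 + 727.35279 + 932.88191 = 2587.927985
B = 932.881909/2587.927985 = 0.360474

Final: 0.360474


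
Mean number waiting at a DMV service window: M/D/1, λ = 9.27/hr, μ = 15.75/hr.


ρ = 9.27/15.75 = 0.5886
M/D/1: Lq = ρ²/(2(1−ρ)) = 0.3464/(2·0.4114) = 0.42099

Final: 0.42099


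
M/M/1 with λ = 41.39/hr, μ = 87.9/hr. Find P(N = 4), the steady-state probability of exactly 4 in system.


ρ = 41.39/87.9 = 0.4709
P_n = (1−ρ)·ρ^n = (1 − 0.4709)·0.4709^4 = 0.5291·0.049162 = 0.026013

Final: 0.026013


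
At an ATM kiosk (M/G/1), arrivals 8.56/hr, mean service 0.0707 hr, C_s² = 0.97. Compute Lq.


ρ = λ·E[S] = 8.56·0.0707 = 0.6052
Lq = ρ²(1+C_s²)/(2(1−ρ)) = 0.3663·(1+0.97)/(2·0.3948)
= 0.3663·1.9700/0.7896 = 0.91377

Final: 0.91377


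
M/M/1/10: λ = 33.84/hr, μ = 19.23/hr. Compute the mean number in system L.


ρ = 33.84/19.23 = 1.7598
L = ρ[1 − (K+1)ρ^K + Kρ^(K+1)] / [(1−ρ)(1−ρ^(K+1))]
Numerator: 1.7598·(1 − 11·284.780797 + 10·501.143119) = 3308.053431
Denominator: (-0.7598)·(-500.143119) = 379.983930
L = 3308.053431/379.983930 = 8.7058

Final: 8.7058


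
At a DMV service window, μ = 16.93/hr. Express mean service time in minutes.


Mean service time = 1/μ = 1/16.93 hour = 0.05907 hour
In minutes: 0.05907 × 60 = 3.5440 min

Final: 3.5440 min


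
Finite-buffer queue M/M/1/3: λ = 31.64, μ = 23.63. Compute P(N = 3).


ρ = λ/μ = 31.64/23.63 = 1.3390
P_K = (1−ρ)ρ^K/(1−ρ^(K+1)) = (-0.3390·2.400591)/(1 − 3.214334)
= -0.813743/-2.214334 = 0.367489

Final: 0.367489


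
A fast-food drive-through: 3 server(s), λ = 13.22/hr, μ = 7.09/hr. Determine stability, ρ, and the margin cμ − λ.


Total capacity cμ = 3·7.09 = 21.27/hr
ρ = λ/(cμ) = 13.22/21.27 = 0.6215
Stable ⇔ ρ < 1: YES
Spare capacity = cμ − λ = 21.27 − 13.22 = 8.05/hr

Final: ρ = 0.6215; stable; margin = 8.05/hr


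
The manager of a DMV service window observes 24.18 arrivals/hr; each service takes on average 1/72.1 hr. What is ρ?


ρ = λ/μ = 24.18/72.1 = 0.3354

Final: 0.3354


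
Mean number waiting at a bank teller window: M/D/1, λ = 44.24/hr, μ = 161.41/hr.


ρ = 44.24/161.41 = 0.2741
M/D/1: Lq = ρ²/(2(1−ρ)) = 0.07512/(2·0.7259) = 0.05174

Final: 0.05174


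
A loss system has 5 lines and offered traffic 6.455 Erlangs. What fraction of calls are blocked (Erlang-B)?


B(c,a) = (a^c/c!) / Σ_{k=0}^{c} a^k/k!
a^5/5! = 93.389916
Σ terms (k=0..5): 1.00000 + 6.45500 + 20.83351 + 44.82677 + 72.33921 + 93.38992 = 238.844411
B = 93.389916/238.844411 = 0.391007

Final: 0.391007


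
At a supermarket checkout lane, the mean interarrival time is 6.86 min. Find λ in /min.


λ = 1/(interarrival time) in consistent units.
1 minute = 1 min, so λ = 1/6.86 = 0.1458 per minute

Final: 0.1458 /min


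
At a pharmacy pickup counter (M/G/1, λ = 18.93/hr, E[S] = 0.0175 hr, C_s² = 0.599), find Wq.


ρ = λ·E[S] = 18.93·0.0175 = 0.3313
E[S²] = E[S]²(1+C_s²) = 0.0175²·(1+0.599) = 0.0004897
Wq = λ·E[S²]/(2(1−ρ)) = 18.93·0.0004897/(2·0.6687) = 0.006931 hr

Final: 0.006931 hr


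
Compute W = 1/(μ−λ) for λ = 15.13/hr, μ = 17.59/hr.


W = 1/(μ−λ) = 1/(17.59 − 15.13) = 1/2.46 = 0.4065 hr

Final: 0.4065 hr


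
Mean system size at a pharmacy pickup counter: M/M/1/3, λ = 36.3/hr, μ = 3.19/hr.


ρ = 36.3/3.19 = 11.3793
L = ρ[1 − (K+1)ρ^K + Kρ^(K+1)] / [(1−ρ)(1−ρ^(K+1))]
Numerator: 11.3793·(1 − 4·1473.492148 + 3·16767.324444) = 505343.847033
Denominator: (-10.3793)·(-16766.324444) = 174022.884745
L = 505343.847033/174022.884745 = 2.9039

Final: 2.9039


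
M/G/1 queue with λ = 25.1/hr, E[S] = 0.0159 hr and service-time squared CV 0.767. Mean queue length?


ρ = λ·E[S] = 25.1·0.0159 = 0.3991
Lq = ρ²(1+C_s²)/(2(1−ρ)) = 0.1593·(1+0.767)/(2·0.6009)
= 0.1593·1.7670/1.2018 = 0.23417

Final: 0.23417


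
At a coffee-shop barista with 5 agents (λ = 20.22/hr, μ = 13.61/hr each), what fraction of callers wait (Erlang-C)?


a = λ/μ = 1.4857; ρ = a/5 = 0.2971
P₀ = 0.226008 (from M/M/c formula)
C(c,a) = [a^c/(c!(1−ρ))]·P₀ = [7.23794/(120·0.7029)]·0.226008
= 0.08581·0.226008 = 0.019395

Final: 0.019395


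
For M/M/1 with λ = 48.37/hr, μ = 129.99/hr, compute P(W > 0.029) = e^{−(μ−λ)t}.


W ~ Exponential(μ−λ) for M/M/1.
μ − λ = 129.99 − 48.37 = 81.6200
P(W > t) = e^{−(μ−λ)t} = e^{−2.3670} = 0.093763

Final: 0.093763


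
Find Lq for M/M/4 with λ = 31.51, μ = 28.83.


a = λ/μ = 1.0930; ρ = a/4 = 0.2732
P₀ = 0.334487
Lq = P₀·a^c·ρ / (c!·(1−ρ)²) = 0.334487·1.42697·0.2732/(24·0.52818)
= 0.01029

Final: 0.01029


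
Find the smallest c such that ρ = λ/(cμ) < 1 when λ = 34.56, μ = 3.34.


Stability requires cμ > λ ⇔ c > λ/μ.
λ/μ = 34.56/3.34 = 10.3473
Minimum integer c = ⌊10.3473⌋ + 1 = 11
Check: 11·3.34 = 36.74 > 34.56, while 10·3.34 = 33.40 ≤ 34.56

Final: 11 servers


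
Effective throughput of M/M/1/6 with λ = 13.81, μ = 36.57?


ρ = 0.3776; P_K = (1−ρ)ρ^6/(1−ρ^7) = 0.001807
λ_eff = λ(1 − P_K) = 13.81·(1 − 0.001807) = 13.81·0.998193 = 13.7850 /hr

Final: 13.7850 /hr


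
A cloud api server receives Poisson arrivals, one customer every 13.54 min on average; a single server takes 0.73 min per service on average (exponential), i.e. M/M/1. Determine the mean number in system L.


λ = 60/13.54 = 4.4313 /hr
μ = 60/0.73 = 82.1918 /hr
ρ = λ/μ = 4.4313/82.1918 = 0.05391
L = ρ/(1−ρ) = 0.05391/0.9461 = 0.05699

Final: 0.05699


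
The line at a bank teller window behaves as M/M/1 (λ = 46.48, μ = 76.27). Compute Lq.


ρ = 46.48/76.27 = 0.6094
Lq = ρ²/(1−ρ) = 0.3714/0.3906 = 0.9508

Final: 0.9508


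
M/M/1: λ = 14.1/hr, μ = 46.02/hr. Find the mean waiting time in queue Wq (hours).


ρ = 14.1/46.02 = 0.3064
Wq = ρ/(μ−λ) = 0.3064/(46.02 − 14.1) = 0.3064/31.92 = 0.009599 hr

Final: 0.009599 hr


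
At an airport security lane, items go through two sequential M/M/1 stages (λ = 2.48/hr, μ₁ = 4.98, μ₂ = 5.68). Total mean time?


Each node sees arrival rate λ = 2.48/hr (tandem ⇒ throughput preserved).
W₁ = 1/(μ₁−λ) = 1/(4.98−2.48) = 0.40000 hr
W₂ = 1/(μ₂−λ) = 1/(5.68−2.48) = 0.31250 hr
W_total = W₁ + W₂ = 0.40000 + 0.31250 = 0.71250 hr

Final: 0.71250 hr


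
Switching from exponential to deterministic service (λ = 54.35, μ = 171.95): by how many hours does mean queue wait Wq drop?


ρ = 54.35/171.95 = 0.3161
Wq(M/M/1) = ρ/(μ−λ) = 0.3161/117.60 = 0.002688 hr
Wq(M/D/1) = ρ/(2(μ−λ)) = 0.001344 hr
Savings = 0.002688 − 0.001344 = 0.001344 hr

Final: 0.001344 hr


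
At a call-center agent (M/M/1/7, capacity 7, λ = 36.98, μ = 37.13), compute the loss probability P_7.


ρ = λ/μ = 36.98/37.13 = 0.9960
P_K = (1−ρ)ρ^K/(1−ρ^(K+1)) = (0.004040·0.972061)/(1 − 0.968134)
= 0.003927/0.031866 = 0.123236

Final: 0.123236


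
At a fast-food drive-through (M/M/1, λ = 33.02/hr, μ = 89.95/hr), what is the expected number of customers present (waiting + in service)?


ρ = λ/μ = 33.02/89.95 = 0.3671
L = ρ/(1−ρ) = 0.3671/(1 − 0.3671) = 0.3671/0.6329 = 0.5800

Final: 0.5800


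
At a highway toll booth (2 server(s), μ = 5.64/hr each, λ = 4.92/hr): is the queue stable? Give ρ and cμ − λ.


Total capacity cμ = 2·5.64 = 11.28/hr
ρ = λ/(cμ) = 4.92/11.28 = 0.4362
Stable ⇔ ρ < 1: YES
Spare capacity = cμ − λ = 11.28 − 4.92 = 6.36/hr

Final: ρ = 0.4362; stable; margin = 6.36/hr


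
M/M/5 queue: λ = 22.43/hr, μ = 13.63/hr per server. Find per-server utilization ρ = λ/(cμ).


ρ = λ/(cμ) = 22.43/(5·13.63) = 22.43/68.15 = 0.3291

Final: 0.3291


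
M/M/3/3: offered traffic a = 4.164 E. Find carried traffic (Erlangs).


B(3,4.164) = 0.465201 (Erlang-B)
Carried load = a(1 − B) = 4.164·(1 − 0.465201) = 4.164·0.534799 = 2.2269 E

Final: 2.2269 Erlangs


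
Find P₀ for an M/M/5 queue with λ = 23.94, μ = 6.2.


a = λ/μ = 23.94/6.2 = 3.8613; ρ = a/c = 0.7723
Σ_{k=0}^{4} a^k/k! (terms k=0..4) = 1.00000 + 3.86129 + 7.45478 + 9.59503 + 9.26229 = 31.17339
Tail: a^5/(5!(1−ρ)) = 858.34579/(120·0.2277) = 31.40784
P₀ = 1/(31.17339 + 31.40784) = 1/62.58123 = 0.015979

Final: 0.015979


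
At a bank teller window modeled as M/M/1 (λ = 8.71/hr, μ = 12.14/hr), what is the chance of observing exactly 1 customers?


ρ = 8.71/12.14 = 0.7175
P_n = (1−ρ)·ρ^n = (1 − 0.7175)·0.7175^1 = 0.2825·0.717463 = 0.202710

Final: 0.202710


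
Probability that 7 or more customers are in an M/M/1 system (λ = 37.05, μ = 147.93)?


ρ = 37.05/147.93 = 0.2505
P(N ≥ n) = ρ^n = 0.2505^7 = 0.00006182

Final: 0.00006182


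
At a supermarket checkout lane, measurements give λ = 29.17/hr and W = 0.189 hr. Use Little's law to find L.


L = λW = 29.17·0.189 = 5.5131

Final: 5.5131


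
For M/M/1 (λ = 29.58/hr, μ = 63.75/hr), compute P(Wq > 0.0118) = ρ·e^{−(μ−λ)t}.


ρ = 29.58/63.75 = 0.4640
P(Wq > t) = ρ·e^{−(μ−λ)t} = 0.4640·e^{−0.4032}
= 0.4640·0.668174 = 0.310033

Final: 0.310033


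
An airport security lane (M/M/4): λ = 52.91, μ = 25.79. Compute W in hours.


a = 2.0516; ρ = 0.5129; P₀ = 0.123296
Lq = P₀·a^c·ρ/(c!(1−ρ)²) = 0.19673
Wq = Lq/λ = 0.19673/52.91 = 0.003718 hr
W = Wq + 1/μ = 0.003718 + 0.03877 = 0.04249 hr

Final: 0.04249 hr


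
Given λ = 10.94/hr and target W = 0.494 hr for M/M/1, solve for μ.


W = 1/(μ−λ) ⇒ μ − λ = 1/W = 1/0.494 = 2.0243
μ = λ + 1/W = 10.94 + 2.0243 = 12.9643 per hr

Final: 12.9643 /hr


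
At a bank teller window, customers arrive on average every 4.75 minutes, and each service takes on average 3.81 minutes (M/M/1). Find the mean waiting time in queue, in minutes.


λ = 60/4.75 = 12.6316 /hr
μ = 60/3.81 = 15.7480 /hr
ρ = λ/μ = 12.6316/15.7480 = 0.8021
Wq = ρ/(μ−λ) = 0.8021/(15.7480−12.6316) = 0.25738 hr
In minutes: 0.25738·60 = 15.443 min

Final: 15.443 min


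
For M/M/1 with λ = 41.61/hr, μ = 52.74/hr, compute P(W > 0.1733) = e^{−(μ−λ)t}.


W ~ Exponential(μ−λ) for M/M/1.
μ − λ = 52.74 − 41.61 = 11.1300
P(W > t) = e^{−(μ−λ)t} = e^{−1.9288} = 0.145318

Final: 0.145318


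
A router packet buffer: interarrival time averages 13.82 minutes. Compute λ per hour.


λ = 1/(interarrival time) in consistent units.
1 hour = 60 min, so λ = 60/13.82 = 4.3415 per hour

Final: 4.3415 /hr


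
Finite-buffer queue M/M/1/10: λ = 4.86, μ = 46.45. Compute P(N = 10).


ρ = λ/μ = 4.86/46.45 = 0.1046
P_K = (1−ρ)ρ^K/(1−ρ^(K+1)) = (0.8954·1.572e-10)/(1 − 1.645e-11)
= 1.408e-10/1.000000 = 1.408e-10

Final: 1.408e-10


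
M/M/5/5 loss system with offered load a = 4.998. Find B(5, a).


B(c,a) = (a^c/c!) / Σ_{k=0}^{c} a^k/k!
a^5/5! = 25.989625
Σ terms (k=0..5): 1.00000 + 4.99800 + 12.49000 + 20.80834 + 26.00002 + 25.98962 = 91.285995
B = 25.989625/91.285995 = 0.284706

Final: 0.284706


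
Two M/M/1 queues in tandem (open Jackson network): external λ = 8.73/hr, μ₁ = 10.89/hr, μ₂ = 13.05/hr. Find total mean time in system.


Each node sees arrival rate λ = 8.73/hr (tandem ⇒ throughput preserved).
W₁ = 1/(μ₁−λ) = 1/(10.89−8.73) = 0.46296 hr
W₂ = 1/(μ₂−λ) = 1/(13.05−8.73) = 0.23148 hr
W_total = W₁ + W₂ = 0.46296 + 0.23148 = 0.69444 hr

Final: 0.69444 hr


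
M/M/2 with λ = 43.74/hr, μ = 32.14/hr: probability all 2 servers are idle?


a = λ/μ = 43.74/32.14 = 1.3609; ρ = a/c = 0.6805
Σ_{k=0}^{1} a^k/k! (terms k=0..1) = 1.00000 + 1.36092 = 2.36092
Tail: a^2/(2!(1−ρ)) = 1.85211/(2·0.3195) = 2.89809
P₀ = 1/(2.36092 + 2.89809) = 1/5.25901 = 0.190150

Final: 0.190150


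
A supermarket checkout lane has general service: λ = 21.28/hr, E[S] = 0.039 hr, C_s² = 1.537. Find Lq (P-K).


ρ = λ·E[S] = 21.28·0.039 = 0.8299
Lq = ρ²(1+C_s²)/(2(1−ρ)) = 0.6888·(1+1.537)/(2·0.1701)
= 0.6888·2.5370/0.3402 = 5.13700

Final: 5.13700
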